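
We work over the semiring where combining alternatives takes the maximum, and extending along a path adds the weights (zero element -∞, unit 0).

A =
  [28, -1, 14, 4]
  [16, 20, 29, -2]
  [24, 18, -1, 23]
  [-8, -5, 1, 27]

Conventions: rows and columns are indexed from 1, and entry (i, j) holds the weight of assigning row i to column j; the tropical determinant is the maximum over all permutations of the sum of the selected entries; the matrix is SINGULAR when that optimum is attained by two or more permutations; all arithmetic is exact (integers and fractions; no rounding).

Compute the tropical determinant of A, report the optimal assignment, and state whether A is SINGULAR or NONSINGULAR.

σ = (1, 2, 3, 4): 28 + 20 + (-1) + 27 = 74
σ = (1, 2, 4, 3): 28 + 20 + 23 + 1 = 72
σ = (1, 3, 2, 4): 28 + 29 + 18 + 27 = 102
σ = (1, 3, 4, 2): 28 + 29 + 23 + (-5) = 75
σ = (1, 4, 2, 3): 28 + (-2) + 18 + 1 = 45
σ = (1, 4, 3, 2): 28 + (-2) + (-1) + (-5) = 20
σ = (2, 1, 3, 4): (-1) + 16 + (-1) + 27 = 41
σ = (2, 1, 4, 3): (-1) + 16 + 23 + 1 = 39
σ = (2, 3, 1, 4): (-1) + 29 + 24 + 27 = 79
σ = (2, 3, 4, 1): (-1) + 29 + 23 + (-8) = 43
σ = (2, 4, 1, 3): (-1) + (-2) + 24 + 1 = 22
σ = (2, 4, 3, 1): (-1) + (-2) + (-1) + (-8) = -12
σ = (3, 1, 2, 4): 14 + 16 + 18 + 27 = 75
σ = (3, 1, 4, 2): 14 + 16 + 23 + (-5) = 48
σ = (3, 2, 1, 4): 14 + 20 + 24 + 27 = 85
σ = (3, 2, 4, 1): 14 + 20 + 23 + (-8) = 49
σ = (3, 4, 1, 2): 14 + (-2) + 24 + (-5) = 31
σ = (3, 4, 2, 1): 14 + (-2) + 18 + (-8) = 22
σ = (4, 1, 2, 3): 4 + 16 + 18 + 1 = 39
σ = (4, 1, 3, 2): 4 + 16 + (-1) + (-5) = 14
σ = (4, 2, 1, 3): 4 + 20 + 24 + 1 = 49
σ = (4, 2, 3, 1): 4 + 20 + (-1) + (-8) = 15
σ = (4, 3, 1, 2): 4 + 29 + 24 + (-5) = 52
σ = (4, 3, 2, 1): 4 + 29 + 18 + (-8) = 43
Optimal value attained by: σ = (1, 3, 2, 4).
Answer: det⊕(A) = 102; verdict: NONSINGULAR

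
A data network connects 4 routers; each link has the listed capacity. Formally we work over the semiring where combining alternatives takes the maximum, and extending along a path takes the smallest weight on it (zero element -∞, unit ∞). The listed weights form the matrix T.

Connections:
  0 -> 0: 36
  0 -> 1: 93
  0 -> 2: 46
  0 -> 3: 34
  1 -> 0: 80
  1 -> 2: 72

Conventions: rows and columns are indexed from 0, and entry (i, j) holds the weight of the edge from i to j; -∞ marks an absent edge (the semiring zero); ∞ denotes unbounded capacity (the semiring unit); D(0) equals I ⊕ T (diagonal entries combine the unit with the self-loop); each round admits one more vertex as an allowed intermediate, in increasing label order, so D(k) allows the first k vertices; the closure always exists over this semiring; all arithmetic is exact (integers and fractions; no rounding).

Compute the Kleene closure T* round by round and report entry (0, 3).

D(0):
  [∞, 93, 46, 34]
  [80, ∞, 72, -∞]
  [-∞, -∞, ∞, -∞]
  [-∞, -∞, -∞, ∞]
D(1):
  [∞, 93, 46, 34]
  [80, ∞, 72, 34]
  [-∞, -∞, ∞, -∞]
  [-∞, -∞, -∞, ∞]
D(2):
  [∞, 93, 72, 34]
  [80, ∞, 72, 34]
  [-∞, -∞, ∞, -∞]
  [-∞, -∞, -∞, ∞]
D(3):
  [∞, 93, 72, 34]
  [80, ∞, 72, 34]
  [-∞, -∞, ∞, -∞]
  [-∞, -∞, -∞, ∞]
D(4):
  [∞, 93, 72, 34]
  [80, ∞, 72, 34]
  [-∞, -∞, ∞, -∞]
  [-∞, -∞, -∞, ∞]
Answer: T*[0][3] = 34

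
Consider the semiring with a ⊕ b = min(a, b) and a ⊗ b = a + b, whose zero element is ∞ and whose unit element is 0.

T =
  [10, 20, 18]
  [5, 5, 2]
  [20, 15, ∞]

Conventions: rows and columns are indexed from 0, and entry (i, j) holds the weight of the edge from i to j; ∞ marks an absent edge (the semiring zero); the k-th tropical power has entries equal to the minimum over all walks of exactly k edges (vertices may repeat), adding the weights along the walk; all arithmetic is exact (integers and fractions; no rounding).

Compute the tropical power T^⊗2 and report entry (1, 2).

T^⊗2:
  [20, 25, 22]
  [10, 10, 7]
  [20, 20, 17]
Key observation: the optimum is the walk 1->1->2, with weight 5 + 2 = 7.
Optimal value attained by: walk 1->1->2.
Answer: (T^⊗2)[1][2] = 7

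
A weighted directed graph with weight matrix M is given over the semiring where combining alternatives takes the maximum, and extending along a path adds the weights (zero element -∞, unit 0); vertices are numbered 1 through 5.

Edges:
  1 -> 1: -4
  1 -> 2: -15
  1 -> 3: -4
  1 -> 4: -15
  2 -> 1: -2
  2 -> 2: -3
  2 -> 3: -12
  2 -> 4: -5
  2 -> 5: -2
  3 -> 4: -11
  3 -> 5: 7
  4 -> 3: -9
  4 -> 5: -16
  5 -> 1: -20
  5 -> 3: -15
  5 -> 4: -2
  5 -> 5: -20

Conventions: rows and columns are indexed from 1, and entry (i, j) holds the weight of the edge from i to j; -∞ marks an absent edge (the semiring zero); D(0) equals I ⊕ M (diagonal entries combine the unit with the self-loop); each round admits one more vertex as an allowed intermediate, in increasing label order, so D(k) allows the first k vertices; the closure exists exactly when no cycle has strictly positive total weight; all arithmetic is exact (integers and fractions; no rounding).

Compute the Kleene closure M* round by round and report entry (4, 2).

D(0):
  [0, -15, -4, -15, -∞]
  [-2, 0, -12, -5, -2]
  [-∞, -∞, 0, -11, 7]
  [-∞, -∞, -9, 0, -16]
  [-20, -∞, -15, -2, 0]
D(1):
  [0, -15, -4, -15, -∞]
  [-2, 0, -6, -5, -2]
  [-∞, -∞, 0, -11, 7]
  [-∞, -∞, -9, 0, -16]
  [-20, -35, -15, -2, 0]
D(2):
  [0, -15, -4, -15, -17]
  [-2, 0, -6, -5, -2]
  [-∞, -∞, 0, -11, 7]
  [-∞, -∞, -9, 0, -16]
  [-20, -35, -15, -2, 0]
D(3):
  [0, -15, -4, -15, 3]
  [-2, 0, -6, -5, 1]
  [-∞, -∞, 0, -11, 7]
  [-∞, -∞, -9, 0, -2]
  [-20, -35, -15, -2, 0]
D(4):
  [0, -15, -4, -15, 3]
  [-2, 0, -6, -5, 1]
  [-∞, -∞, 0, -11, 7]
  [-∞, -∞, -9, 0, -2]
  [-20, -35, -11, -2, 0]
D(5):
  [0, -15, -4, 1, 3]
  [-2, 0, -6, -1, 1]
  [-13, -28, 0, 5, 7]
  [-22, -37, -9, 0, -2]
  [-20, -35, -11, -2, 0]
Answer: M*[4][2] = -37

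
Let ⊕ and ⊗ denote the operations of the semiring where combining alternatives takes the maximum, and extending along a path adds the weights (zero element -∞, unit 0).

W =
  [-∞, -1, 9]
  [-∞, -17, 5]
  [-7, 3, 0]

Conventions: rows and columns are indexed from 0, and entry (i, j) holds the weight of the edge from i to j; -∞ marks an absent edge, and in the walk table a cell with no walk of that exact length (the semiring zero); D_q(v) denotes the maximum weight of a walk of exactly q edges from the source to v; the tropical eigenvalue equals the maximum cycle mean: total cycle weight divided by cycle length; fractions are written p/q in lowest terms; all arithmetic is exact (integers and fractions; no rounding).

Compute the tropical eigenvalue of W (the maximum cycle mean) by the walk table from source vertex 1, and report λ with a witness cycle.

q=0: [-∞, 0, -∞]
q=1: [-∞, -17, 5]
q=2: [-2, 8, 5]
q=3: [-2, 8, 13]
Optimal cycle mean attained by: cycle 1->2->1, total 5 + 3, length 2.
Answer: λ = 4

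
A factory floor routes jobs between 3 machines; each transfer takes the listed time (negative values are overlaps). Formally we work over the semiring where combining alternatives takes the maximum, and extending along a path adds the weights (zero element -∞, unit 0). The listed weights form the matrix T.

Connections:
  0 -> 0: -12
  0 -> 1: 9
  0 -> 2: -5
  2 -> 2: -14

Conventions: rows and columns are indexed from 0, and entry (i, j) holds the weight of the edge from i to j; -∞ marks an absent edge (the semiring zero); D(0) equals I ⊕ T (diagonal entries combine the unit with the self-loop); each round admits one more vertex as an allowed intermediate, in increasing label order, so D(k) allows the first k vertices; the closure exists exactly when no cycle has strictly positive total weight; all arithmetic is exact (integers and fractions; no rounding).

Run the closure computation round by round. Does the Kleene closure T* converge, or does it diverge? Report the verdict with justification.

D(0):
  [0, 9, -5]
  [-∞, 0, -∞]
  [-∞, -∞, 0]
D(1):
  [0, 9, -5]
  [-∞, 0, -∞]
  [-∞, -∞, 0]
D(2):
  [0, 9, -5]
  [-∞, 0, -∞]
  [-∞, -∞, 0]
D(3):
  [0, 9, -5]
  [-∞, 0, -∞]
  [-∞, -∞, 0]
Key observation: every diagonal entry stays at the unit through all rounds, so no improving cycle exists.
Answer: CONVERGES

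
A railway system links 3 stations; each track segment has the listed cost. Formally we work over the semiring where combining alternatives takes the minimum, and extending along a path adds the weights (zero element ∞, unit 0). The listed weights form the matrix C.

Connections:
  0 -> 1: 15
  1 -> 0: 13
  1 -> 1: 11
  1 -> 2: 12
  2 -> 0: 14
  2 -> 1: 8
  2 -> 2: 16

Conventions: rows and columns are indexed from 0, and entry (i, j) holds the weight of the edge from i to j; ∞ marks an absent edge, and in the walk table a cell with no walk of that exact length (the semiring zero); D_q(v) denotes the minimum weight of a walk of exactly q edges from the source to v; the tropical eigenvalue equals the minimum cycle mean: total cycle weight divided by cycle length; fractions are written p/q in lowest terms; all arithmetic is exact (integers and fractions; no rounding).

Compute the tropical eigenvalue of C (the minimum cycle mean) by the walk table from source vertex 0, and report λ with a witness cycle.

q=0: [0, ∞, ∞]
q=1: [∞, 15, ∞]
q=2: [28, 26, 27]
q=3: [39, 35, 38]
Optimal cycle mean attained by: cycle 1->2->1, total 12 + 8, length 2.
Answer: λ = 10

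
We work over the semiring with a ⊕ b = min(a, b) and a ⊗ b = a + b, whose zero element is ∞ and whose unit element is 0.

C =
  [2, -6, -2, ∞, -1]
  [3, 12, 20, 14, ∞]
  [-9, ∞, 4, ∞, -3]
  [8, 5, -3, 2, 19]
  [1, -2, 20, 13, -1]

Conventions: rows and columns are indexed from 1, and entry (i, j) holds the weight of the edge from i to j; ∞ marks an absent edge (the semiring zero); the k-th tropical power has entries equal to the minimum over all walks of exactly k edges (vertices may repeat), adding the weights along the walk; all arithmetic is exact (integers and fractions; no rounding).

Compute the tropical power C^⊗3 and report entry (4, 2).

C^⊗2:
  [-11, -4, 0, 8, -5]
  [5, -3, 1, 16, 2]
  [-7, -15, -11, 10, -10]
  [-12, 2, -1, 4, -6]
  [0, -5, -1, 12, -2]
C^⊗3:
  [-9, -17, -13, 8, -12]
  [-8, -1, 3, 11, -2]
  [-20, -13, -9, -1, -14]
  [-10, -18, -14, 6, -13]
  [-10, -6, -2, 9, -4]
Key observation: the optimum is the walk 4->3->1->2, with weight (-3) + (-9) + (-6) = -18.
Optimal value attained by: walk 4->3->1->2.
Answer: (C^⊗3)[4][2] = -18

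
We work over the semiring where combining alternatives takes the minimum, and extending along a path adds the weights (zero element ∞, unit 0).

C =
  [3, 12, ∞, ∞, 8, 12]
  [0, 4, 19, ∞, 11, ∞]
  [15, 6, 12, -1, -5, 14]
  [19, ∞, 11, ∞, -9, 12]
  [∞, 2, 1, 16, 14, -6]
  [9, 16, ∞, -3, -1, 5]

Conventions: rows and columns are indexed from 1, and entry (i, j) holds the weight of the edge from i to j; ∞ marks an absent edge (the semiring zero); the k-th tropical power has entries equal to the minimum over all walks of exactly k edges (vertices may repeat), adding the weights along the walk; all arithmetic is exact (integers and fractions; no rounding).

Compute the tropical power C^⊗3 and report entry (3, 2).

C^⊗2:
  [6, 10, 9, 9, 11, 2]
  [3, 8, 12, 18, 8, 5]
  [6, -3, -4, 11, -10, -11]
  [21, -7, -8, 7, 5, -15]
  [2, 6, 13, -9, -7, -1]
  [12, 1, 0, 2, -12, -7]
C^⊗3:
  [9, 13, 12, -1, 0, 5]
  [6, 10, 9, 2, 4, 2]
  [-3, -8, -9, -14, -12, -16]
  [-7, -3, 4, -18, -16, -10]
  [5, -5, -6, -4, -18, -13]
  [1, -10, -11, -10, -8, -18]
Key observation: the optimum is the walk 3->4->5->2, with weight (-1) + (-9) + 2 = -8.
Optimal value attained by: walk 3->4->5->2.
Answer: (C^⊗3)[3][2] = -8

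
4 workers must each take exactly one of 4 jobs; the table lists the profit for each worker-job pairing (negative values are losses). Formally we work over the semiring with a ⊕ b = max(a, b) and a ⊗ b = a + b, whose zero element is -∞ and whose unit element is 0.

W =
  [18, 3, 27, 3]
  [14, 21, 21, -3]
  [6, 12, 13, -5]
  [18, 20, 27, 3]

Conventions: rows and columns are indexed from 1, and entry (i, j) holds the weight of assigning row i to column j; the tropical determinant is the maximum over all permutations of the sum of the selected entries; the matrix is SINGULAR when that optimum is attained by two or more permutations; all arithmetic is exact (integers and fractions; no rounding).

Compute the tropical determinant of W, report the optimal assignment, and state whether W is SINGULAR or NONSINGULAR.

σ = (1, 2, 3, 4): 18 + 21 + 13 + 3 = 55
σ = (1, 2, 4, 3): 18 + 21 + (-5) + 27 = 61
σ = (1, 3, 2, 4): 18 + 21 + 12 + 3 = 54
σ = (1, 3, 4, 2): 18 + 21 + (-5) + 20 = 54
σ = (1, 4, 2, 3): 18 + (-3) + 12 + 27 = 54
σ = (1, 4, 3, 2): 18 + (-3) + 13 + 20 = 48
σ = (2, 1, 3, 4): 3 + 14 + 13 + 3 = 33
σ = (2, 1, 4, 3): 3 + 14 + (-5) + 27 = 39
σ = (2, 3, 1, 4): 3 + 21 + 6 + 3 = 33
σ = (2, 3, 4, 1): 3 + 21 + (-5) + 18 = 37
σ = (2, 4, 1, 3): 3 + (-3) + 6 + 27 = 33
σ = (2, 4, 3, 1): 3 + (-3) + 13 + 18 = 31
σ = (3, 1, 2, 4): 27 + 14 + 12 + 3 = 56
σ = (3, 1, 4, 2): 27 + 14 + (-5) + 20 = 56
σ = (3, 2, 1, 4): 27 + 21 + 6 + 3 = 57
σ = (3, 2, 4, 1): 27 + 21 + (-5) + 18 = 61
σ = (3, 4, 1, 2): 27 + (-3) + 6 + 20 = 50
σ = (3, 4, 2, 1): 27 + (-3) + 12 + 18 = 54
σ = (4, 1, 2, 3): 3 + 14 + 12 + 27 = 56
σ = (4, 1, 3, 2): 3 + 14 + 13 + 20 = 50
σ = (4, 2, 1, 3): 3 + 21 + 6 + 27 = 57
σ = (4, 2, 3, 1): 3 + 21 + 13 + 18 = 55
σ = (4, 3, 1, 2): 3 + 21 + 6 + 20 = 50
σ = (4, 3, 2, 1): 3 + 21 + 12 + 18 = 54
Optimal value attained by: σ = (1, 2, 4, 3).
Answer: det⊕(W) = 61; verdict: SINGULAR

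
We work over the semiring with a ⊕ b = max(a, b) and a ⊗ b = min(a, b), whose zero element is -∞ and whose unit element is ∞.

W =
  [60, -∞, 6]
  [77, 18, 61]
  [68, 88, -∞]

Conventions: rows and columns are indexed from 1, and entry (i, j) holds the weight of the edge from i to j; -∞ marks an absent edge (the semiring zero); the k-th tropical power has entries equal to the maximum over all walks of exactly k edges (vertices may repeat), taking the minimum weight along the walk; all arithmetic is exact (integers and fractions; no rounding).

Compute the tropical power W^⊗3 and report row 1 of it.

W^⊗2:
  [60, 6, 6]
  [61, 61, 18]
  [77, 18, 61]
W^⊗3:
  [60, 6, 6]
  [61, 18, 61]
  [61, 61, 18]
Answer: row 1 of W^⊗3 = [60, 6, 6]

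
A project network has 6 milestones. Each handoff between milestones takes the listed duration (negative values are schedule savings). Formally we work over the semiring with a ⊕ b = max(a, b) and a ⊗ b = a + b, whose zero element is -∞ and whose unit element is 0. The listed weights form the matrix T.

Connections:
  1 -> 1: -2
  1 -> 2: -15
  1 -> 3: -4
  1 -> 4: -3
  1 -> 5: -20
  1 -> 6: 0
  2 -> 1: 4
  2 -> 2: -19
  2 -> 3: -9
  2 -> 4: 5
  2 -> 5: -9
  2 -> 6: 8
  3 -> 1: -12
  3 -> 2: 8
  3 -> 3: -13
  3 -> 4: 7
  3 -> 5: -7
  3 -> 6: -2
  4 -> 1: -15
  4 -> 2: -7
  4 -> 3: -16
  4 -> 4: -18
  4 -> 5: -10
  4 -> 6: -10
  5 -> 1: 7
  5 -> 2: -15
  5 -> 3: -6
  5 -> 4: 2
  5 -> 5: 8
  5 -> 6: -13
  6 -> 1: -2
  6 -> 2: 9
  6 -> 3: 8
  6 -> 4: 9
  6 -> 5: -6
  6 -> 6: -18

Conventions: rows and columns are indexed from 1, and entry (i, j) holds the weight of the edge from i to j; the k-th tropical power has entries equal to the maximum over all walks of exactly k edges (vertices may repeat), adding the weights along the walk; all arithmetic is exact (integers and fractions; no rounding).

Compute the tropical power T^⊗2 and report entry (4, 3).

T^⊗2:
  [-2, 9, 8, 9, -6, -2]
  [6, 17, 16, 17, 2, 4]
  [12, 7, 6, 13, 1, 16]
  [-3, -1, -2, -1, -2, 1]
  [15, 2, 3, 10, 16, 7]
  [13, 16, 0, 15, 2, 17]
Key observation: the optimum is the walk 4->6->3, with weight (-10) + 8 = -2.
Optimal value attained by: walk 4->6->3.
Answer: (T^⊗2)[4][3] = -2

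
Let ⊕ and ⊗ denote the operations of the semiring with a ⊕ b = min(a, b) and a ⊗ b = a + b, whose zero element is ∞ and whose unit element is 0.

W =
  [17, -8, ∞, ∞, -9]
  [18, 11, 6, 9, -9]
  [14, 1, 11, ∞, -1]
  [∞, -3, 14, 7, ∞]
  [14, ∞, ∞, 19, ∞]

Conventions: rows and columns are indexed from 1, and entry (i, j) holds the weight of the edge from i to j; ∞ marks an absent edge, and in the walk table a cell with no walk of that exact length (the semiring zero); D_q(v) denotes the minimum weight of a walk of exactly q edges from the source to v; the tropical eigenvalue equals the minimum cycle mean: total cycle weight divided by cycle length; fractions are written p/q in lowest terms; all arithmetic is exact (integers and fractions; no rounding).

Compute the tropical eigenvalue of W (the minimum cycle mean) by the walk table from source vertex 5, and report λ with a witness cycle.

q=0: [∞, ∞, ∞, ∞, 0]
q=1: [14, ∞, ∞, 19, ∞]
q=2: [31, 6, 33, 26, 5]
q=3: [19, 17, 12, 15, -3]
q=4: [11, 11, 23, 16, 8]
q=5: [22, 3, 17, 20, 2]
Optimal cycle mean attained by: cycle 1->2->5->1, total (-8) + (-9) + 14, length 3.
Answer: λ = -1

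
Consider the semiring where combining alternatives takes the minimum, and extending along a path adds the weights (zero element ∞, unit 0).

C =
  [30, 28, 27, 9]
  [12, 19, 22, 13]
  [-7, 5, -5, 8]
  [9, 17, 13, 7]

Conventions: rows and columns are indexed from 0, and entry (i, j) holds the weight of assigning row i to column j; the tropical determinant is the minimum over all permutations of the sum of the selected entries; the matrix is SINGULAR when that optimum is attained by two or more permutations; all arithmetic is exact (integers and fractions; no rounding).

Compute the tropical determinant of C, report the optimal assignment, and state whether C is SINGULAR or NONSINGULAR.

σ = (0, 1, 2, 3): 30 + 19 + (-5) + 7 = 51
σ = (0, 1, 3, 2): 30 + 19 + 8 + 13 = 70
σ = (0, 2, 1, 3): 30 + 22 + 5 + 7 = 64
σ = (0, 2, 3, 1): 30 + 22 + 8 + 17 = 77
σ = (0, 3, 1, 2): 30 + 13 + 5 + 13 = 61
σ = (0, 3, 2, 1): 30 + 13 + (-5) + 17 = 55
σ = (1, 0, 2, 3): 28 + 12 + (-5) + 7 = 42
σ = (1, 0, 3, 2): 28 + 12 + 8 + 13 = 61
σ = (1, 2, 0, 3): 28 + 22 + (-7) + 7 = 50
σ = (1, 2, 3, 0): 28 + 22 + 8 + 9 = 67
σ = (1, 3, 0, 2): 28 + 13 + (-7) + 13 = 47
σ = (1, 3, 2, 0): 28 + 13 + (-5) + 9 = 45
σ = (2, 0, 1, 3): 27 + 12 + 5 + 7 = 51
σ = (2, 0, 3, 1): 27 + 12 + 8 + 17 = 64
σ = (2, 1, 0, 3): 27 + 19 + (-7) + 7 = 46
σ = (2, 1, 3, 0): 27 + 19 + 8 + 9 = 63
σ = (2, 3, 0, 1): 27 + 13 + (-7) + 17 = 50
σ = (2, 3, 1, 0): 27 + 13 + 5 + 9 = 54
σ = (3, 0, 1, 2): 9 + 12 + 5 + 13 = 39
σ = (3, 0, 2, 1): 9 + 12 + (-5) + 17 = 33
σ = (3, 1, 0, 2): 9 + 19 + (-7) + 13 = 34
σ = (3, 1, 2, 0): 9 + 19 + (-5) + 9 = 32
σ = (3, 2, 0, 1): 9 + 22 + (-7) + 17 = 41
σ = (3, 2, 1, 0): 9 + 22 + 5 + 9 = 45
Optimal value attained by: σ = (3, 1, 2, 0).
Answer: det⊕(C) = 32; verdict: NONSINGULAR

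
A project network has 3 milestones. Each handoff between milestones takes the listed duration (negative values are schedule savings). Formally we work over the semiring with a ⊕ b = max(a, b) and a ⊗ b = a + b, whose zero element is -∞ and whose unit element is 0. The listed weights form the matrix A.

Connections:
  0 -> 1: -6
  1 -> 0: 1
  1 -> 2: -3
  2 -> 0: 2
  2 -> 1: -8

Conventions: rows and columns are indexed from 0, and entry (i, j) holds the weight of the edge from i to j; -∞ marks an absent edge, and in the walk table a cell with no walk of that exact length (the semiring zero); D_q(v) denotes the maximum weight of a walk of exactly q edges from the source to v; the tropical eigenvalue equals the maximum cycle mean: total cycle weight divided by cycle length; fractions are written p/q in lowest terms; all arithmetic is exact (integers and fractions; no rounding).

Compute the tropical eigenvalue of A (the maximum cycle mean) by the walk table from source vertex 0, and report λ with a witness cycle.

q=0: [0, -∞, -∞]
q=1: [-∞, -6, -∞]
q=2: [-5, -∞, -9]
q=3: [-7, -11, -∞]
Optimal cycle mean attained by: cycle 0->1->2->0, total (-6) + (-3) + 2, length 3.
Answer: λ = -7/3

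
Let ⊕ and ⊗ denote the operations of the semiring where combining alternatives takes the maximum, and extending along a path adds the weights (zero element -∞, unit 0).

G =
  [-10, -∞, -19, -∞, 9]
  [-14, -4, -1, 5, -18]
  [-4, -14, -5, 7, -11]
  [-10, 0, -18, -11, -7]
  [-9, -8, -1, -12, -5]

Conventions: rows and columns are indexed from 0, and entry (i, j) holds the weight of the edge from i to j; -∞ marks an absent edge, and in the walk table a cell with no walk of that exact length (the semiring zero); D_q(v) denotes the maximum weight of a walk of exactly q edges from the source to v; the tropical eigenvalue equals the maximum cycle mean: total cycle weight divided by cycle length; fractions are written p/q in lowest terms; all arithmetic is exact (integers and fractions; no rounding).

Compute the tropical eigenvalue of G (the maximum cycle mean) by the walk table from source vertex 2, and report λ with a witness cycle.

q=0: [-∞, -∞, 0, -∞, -∞]
q=1: [-4, -14, -5, 7, -11]
q=2: [-3, 7, -10, 2, 5]
q=3: [-4, 3, 6, 12, 6]
q=4: [2, 12, 5, 13, 5]
q=5: [3, 13, 11, 17, 11]
Optimal cycle mean attained by: cycle 1->3->1, total 5 + 0, length 2.
Answer: λ = 5/2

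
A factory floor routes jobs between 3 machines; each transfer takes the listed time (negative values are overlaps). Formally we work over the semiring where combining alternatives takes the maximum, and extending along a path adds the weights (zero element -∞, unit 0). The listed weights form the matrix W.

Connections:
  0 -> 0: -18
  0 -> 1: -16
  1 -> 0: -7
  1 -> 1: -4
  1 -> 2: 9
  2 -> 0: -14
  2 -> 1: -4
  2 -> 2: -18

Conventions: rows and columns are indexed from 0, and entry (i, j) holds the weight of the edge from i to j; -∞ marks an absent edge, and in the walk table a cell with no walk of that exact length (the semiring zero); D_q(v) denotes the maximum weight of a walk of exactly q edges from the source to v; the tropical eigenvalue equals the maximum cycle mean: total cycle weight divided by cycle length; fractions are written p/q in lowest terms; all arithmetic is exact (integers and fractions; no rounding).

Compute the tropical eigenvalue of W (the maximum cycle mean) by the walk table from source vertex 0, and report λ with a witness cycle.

q=0: [0, -∞, -∞]
q=1: [-18, -16, -∞]
q=2: [-23, -20, -7]
q=3: [-21, -11, -11]
Optimal cycle mean attained by: cycle 1->2->1, total 9 + (-4), length 2.
Answer: λ = 5/2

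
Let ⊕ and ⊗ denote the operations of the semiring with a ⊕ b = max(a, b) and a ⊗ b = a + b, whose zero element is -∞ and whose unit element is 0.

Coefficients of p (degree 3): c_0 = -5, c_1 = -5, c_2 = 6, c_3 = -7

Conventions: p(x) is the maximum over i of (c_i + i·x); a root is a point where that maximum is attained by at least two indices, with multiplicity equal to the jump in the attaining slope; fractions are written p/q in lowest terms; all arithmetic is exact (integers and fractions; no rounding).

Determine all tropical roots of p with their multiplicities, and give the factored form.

hull edge (i=0, c=-5) to (i=2, c=6): slope 11/2, span 2
hull edge (i=2, c=6) to (i=3, c=-7): slope -13, span 1
Factored form: p(x) = -7 ⊗ (x ⊕ (-11/2)) ⊗ (x ⊕ (-11/2)) ⊗ (x ⊕ 13)
Answer: roots = -11/2 (mult 2), 13 (mult 1)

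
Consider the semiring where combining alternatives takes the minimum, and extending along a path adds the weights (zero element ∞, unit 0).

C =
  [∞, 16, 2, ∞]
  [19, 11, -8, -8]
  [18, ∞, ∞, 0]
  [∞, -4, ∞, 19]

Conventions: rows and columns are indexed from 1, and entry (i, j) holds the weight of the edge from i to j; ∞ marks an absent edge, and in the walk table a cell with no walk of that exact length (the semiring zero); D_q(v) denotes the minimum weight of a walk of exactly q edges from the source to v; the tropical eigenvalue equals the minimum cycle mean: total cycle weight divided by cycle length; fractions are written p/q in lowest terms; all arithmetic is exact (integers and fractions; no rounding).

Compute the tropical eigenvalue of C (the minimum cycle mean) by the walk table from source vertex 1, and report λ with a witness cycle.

q=0: [0, ∞, ∞, ∞]
q=1: [∞, 16, 2, ∞]
q=2: [20, 27, 8, 2]
q=3: [26, -2, 19, 8]
q=4: [17, 4, -10, -10]
Optimal cycle mean attained by: cycle 2->4->2, total (-8) + (-4), length 2.
Answer: λ = -6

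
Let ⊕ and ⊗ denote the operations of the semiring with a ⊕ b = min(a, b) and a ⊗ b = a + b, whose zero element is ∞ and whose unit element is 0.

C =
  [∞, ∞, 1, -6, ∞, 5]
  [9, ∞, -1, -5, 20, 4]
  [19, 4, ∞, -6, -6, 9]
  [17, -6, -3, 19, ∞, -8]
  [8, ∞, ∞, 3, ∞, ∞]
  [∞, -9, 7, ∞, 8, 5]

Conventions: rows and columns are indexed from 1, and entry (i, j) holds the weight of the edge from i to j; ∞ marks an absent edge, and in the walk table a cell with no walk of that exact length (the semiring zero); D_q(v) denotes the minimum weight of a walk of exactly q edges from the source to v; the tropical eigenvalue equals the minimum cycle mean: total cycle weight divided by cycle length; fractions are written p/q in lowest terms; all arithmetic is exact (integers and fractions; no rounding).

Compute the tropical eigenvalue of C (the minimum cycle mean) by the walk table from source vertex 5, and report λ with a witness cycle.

q=0: [∞, ∞, ∞, ∞, 0, ∞]
q=1: [8, ∞, ∞, 3, ∞, ∞]
q=2: [20, -3, 0, 2, ∞, -5]
q=3: [6, -14, -4, -8, -6, -6]
q=4: [-5, -15, -15, -19, -10, -16]
q=5: [-6, -25, -22, -21, -21, -27]
q=6: [-16, -36, -26, -30, -28, -29]
Optimal cycle mean attained by: cycle 2->4->6->2, total (-5) + (-8) + (-9), length 3.
Answer: λ = -22/3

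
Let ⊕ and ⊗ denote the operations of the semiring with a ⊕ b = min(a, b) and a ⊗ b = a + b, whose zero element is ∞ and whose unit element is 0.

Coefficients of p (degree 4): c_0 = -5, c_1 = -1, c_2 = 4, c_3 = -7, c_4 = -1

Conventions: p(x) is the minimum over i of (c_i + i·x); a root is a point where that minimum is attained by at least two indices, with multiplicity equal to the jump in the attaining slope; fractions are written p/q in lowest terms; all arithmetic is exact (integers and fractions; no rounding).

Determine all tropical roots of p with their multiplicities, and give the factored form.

hull edge (i=0, c=-5) to (i=3, c=-7): slope -2/3, span 3
hull edge (i=3, c=-7) to (i=4, c=-1): slope 6, span 1
Factored form: p(x) = -1 ⊗ (x ⊕ (-6)) ⊗ (x ⊕ 2/3) ⊗ (x ⊕ 2/3) ⊗ (x ⊕ 2/3)
Answer: roots = -6 (mult 1), 2/3 (mult 3)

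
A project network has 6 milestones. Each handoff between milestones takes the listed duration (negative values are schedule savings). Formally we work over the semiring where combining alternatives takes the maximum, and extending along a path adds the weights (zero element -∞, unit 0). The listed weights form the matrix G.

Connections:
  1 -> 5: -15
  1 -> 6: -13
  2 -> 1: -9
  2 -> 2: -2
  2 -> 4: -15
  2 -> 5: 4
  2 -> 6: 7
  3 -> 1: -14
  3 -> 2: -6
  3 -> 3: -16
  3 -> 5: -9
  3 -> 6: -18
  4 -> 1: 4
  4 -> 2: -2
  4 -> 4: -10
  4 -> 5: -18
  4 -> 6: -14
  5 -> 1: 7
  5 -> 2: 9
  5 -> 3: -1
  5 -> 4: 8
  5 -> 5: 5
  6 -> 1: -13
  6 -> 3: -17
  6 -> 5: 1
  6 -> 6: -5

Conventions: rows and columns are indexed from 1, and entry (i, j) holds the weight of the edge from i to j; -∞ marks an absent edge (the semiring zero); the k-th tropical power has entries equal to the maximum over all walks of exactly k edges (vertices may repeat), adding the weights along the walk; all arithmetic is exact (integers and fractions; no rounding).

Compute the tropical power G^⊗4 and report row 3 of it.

G^⊗2:
  [-8, -6, -16, -7, -10, -18]
  [11, 13, 3, 12, 9, 5]
  [-2, 0, -10, -1, -2, 1]
  [-6, -4, -19, -10, 2, 5]
  [12, 14, 4, 13, 13, 16]
  [8, 10, 0, 9, 6, -10]
G^⊗3:
  [-3, -1, -11, -2, -2, 1]
  [16, 18, 8, 17, 17, 20]
  [5, 7, -3, 6, 4, 7]
  [9, 11, 1, 10, 7, 3]
  [20, 22, 12, 21, 18, 21]
  [13, 15, 5, 14, 14, 17]
G^⊗4:
  [5, 7, -3, 6, 3, 6]
  [24, 26, 16, 25, 22, 25]
  [11, 13, 3, 12, 11, 14]
  [14, 16, 6, 15, 15, 18]
  [25, 27, 17, 26, 26, 29]
  [21, 23, 13, 22, 19, 22]
Answer: row 3 of G^⊗4 = [11, 13, 3, 12, 11, 14]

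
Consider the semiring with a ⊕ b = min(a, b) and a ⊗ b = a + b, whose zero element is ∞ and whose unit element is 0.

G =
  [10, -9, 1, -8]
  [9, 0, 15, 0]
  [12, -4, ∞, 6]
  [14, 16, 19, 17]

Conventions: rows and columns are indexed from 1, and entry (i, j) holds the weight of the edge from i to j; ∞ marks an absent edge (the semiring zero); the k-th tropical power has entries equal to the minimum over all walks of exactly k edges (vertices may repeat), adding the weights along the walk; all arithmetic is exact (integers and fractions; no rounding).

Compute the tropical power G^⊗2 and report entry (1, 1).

G^⊗2:
  [0, -9, 6, -9]
  [9, 0, 10, 0]
  [5, -4, 11, -4]
  [24, 5, 15, 6]
Key observation: the optimum is the walk 1->2->1, with weight (-9) + 9 = 0.
Optimal value attained by: walk 1->2->1.
Answer: (G^⊗2)[1][1] = 0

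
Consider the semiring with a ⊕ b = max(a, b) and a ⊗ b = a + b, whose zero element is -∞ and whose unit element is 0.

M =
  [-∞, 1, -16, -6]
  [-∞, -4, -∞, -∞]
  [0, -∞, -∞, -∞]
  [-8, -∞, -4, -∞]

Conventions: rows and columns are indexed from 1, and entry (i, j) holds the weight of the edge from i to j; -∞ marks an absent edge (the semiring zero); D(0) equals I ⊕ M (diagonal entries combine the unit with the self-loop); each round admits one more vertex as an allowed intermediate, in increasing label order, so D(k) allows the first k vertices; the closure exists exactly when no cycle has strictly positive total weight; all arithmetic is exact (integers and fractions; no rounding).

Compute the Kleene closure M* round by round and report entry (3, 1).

D(0):
  [0, 1, -16, -6]
  [-∞, 0, -∞, -∞]
  [0, -∞, 0, -∞]
  [-8, -∞, -4, 0]
D(1):
  [0, 1, -16, -6]
  [-∞, 0, -∞, -∞]
  [0, 1, 0, -6]
  [-8, -7, -4, 0]
D(2):
  [0, 1, -16, -6]
  [-∞, 0, -∞, -∞]
  [0, 1, 0, -6]
  [-8, -7, -4, 0]
D(3):
  [0, 1, -16, -6]
  [-∞, 0, -∞, -∞]
  [0, 1, 0, -6]
  [-4, -3, -4, 0]
D(4):
  [0, 1, -10, -6]
  [-∞, 0, -∞, -∞]
  [0, 1, 0, -6]
  [-4, -3, -4, 0]
Answer: M*[3][1] = 0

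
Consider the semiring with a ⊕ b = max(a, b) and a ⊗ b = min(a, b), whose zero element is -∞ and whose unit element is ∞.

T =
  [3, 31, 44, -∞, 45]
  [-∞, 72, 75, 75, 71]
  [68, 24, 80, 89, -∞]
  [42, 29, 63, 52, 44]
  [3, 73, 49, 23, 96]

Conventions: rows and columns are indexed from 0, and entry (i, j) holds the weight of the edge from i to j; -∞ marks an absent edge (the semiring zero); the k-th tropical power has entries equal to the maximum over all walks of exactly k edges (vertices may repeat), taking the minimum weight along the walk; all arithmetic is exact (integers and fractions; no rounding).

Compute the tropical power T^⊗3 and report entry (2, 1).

T^⊗2:
  [44, 45, 45, 44, 45]
  [68, 72, 75, 75, 71]
  [68, 31, 80, 80, 45]
  [63, 44, 63, 63, 44]
  [49, 73, 73, 73, 96]
T^⊗3:
  [45, 45, 45, 45, 45]
  [68, 72, 75, 75, 71]
  [68, 45, 80, 80, 45]
  [63, 44, 63, 63, 45]
  [68, 73, 73, 73, 96]
Key observation: the optimum is the walk 2->0->4->1, with weight 68 min 45 min 73 = 45.
Optimal value attained by: walk 2->0->4->1.
Answer: (T^⊗3)[2][1] = 45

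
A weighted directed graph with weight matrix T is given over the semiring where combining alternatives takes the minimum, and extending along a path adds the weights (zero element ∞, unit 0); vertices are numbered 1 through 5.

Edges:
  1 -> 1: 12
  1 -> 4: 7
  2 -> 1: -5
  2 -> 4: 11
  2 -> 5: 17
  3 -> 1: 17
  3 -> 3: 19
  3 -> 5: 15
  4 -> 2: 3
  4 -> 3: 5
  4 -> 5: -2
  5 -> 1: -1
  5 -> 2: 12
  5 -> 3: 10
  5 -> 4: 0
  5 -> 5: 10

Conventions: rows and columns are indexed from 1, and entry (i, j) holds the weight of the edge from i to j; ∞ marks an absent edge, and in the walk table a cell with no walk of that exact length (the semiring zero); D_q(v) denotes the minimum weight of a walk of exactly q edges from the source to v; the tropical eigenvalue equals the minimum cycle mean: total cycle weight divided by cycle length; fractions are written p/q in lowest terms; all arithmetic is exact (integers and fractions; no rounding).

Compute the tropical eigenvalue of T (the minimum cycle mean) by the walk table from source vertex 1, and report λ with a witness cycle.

q=0: [0, ∞, ∞, ∞, ∞]
q=1: [12, ∞, ∞, 7, ∞]
q=2: [24, 10, 12, 19, 5]
q=3: [4, 17, 15, 5, 15]
q=4: [12, 8, 10, 11, 3]
q=5: [2, 14, 13, 3, 9]
Optimal cycle mean attained by: cycle 4->5->4, total (-2) + 0, length 2.
Answer: λ = -1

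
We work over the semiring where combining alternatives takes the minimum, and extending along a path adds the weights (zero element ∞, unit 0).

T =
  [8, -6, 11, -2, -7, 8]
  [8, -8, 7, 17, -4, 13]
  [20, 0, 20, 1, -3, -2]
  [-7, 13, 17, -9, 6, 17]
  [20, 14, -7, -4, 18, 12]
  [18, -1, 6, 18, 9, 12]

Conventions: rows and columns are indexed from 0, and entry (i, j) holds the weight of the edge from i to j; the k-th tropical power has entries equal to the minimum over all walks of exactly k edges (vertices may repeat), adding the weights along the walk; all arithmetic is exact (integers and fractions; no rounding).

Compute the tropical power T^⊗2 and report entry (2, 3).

T^⊗2:
  [-9, -14, -14, -11, -10, 5]
  [0, -16, -11, -8, -12, 5]
  [-6, -8, -10, -8, -4, 9]
  [-16, -13, -1, -18, -14, 1]
  [-11, -7, 11, -13, -10, -9]
  [7, -9, 2, 5, -5, 4]
Key observation: the optimum is the walk 2->3->3, with weight 1 + (-9) = -8.
Optimal value attained by: walk 2->3->3.
Answer: (T^⊗2)[2][3] = -8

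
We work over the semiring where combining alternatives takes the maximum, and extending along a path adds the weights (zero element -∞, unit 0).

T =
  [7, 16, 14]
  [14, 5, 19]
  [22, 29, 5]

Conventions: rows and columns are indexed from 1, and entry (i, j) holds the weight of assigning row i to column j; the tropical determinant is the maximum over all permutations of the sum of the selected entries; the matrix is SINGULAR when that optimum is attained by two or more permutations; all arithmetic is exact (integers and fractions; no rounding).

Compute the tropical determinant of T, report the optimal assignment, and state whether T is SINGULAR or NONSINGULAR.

σ = (1, 2, 3): 7 + 5 + 5 = 17
σ = (1, 3, 2): 7 + 19 + 29 = 55
σ = (2, 1, 3): 16 + 14 + 5 = 35
σ = (2, 3, 1): 16 + 19 + 22 = 57
σ = (3, 1, 2): 14 + 14 + 29 = 57
σ = (3, 2, 1): 14 + 5 + 22 = 41
Optimal value attained by: σ = (2, 3, 1).
Answer: det⊕(T) = 57; verdict: SINGULAR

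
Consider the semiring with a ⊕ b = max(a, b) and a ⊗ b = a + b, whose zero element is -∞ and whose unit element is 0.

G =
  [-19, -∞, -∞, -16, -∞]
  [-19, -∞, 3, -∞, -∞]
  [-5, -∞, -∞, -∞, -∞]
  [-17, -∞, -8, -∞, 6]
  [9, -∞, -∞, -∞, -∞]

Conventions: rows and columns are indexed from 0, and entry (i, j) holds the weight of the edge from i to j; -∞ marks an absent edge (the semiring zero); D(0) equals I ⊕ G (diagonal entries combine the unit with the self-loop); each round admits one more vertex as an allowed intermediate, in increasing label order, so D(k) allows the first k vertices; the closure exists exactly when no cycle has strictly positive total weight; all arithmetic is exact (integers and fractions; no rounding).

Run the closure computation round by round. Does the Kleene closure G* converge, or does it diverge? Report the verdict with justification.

D(0):
  [0, -∞, -∞, -16, -∞]
  [-19, 0, 3, -∞, -∞]
  [-5, -∞, 0, -∞, -∞]
  [-17, -∞, -8, 0, 6]
  [9, -∞, -∞, -∞, 0]
D(1):
  [0, -∞, -∞, -16, -∞]
  [-19, 0, 3, -35, -∞]
  [-5, -∞, 0, -21, -∞]
  [-17, -∞, -8, 0, 6]
  [9, -∞, -∞, -7, 0]
D(2):
  [0, -∞, -∞, -16, -∞]
  [-19, 0, 3, -35, -∞]
  [-5, -∞, 0, -21, -∞]
  [-17, -∞, -8, 0, 6]
  [9, -∞, -∞, -7, 0]
D(3):
  [0, -∞, -∞, -16, -∞]
  [-2, 0, 3, -18, -∞]
  [-5, -∞, 0, -21, -∞]
  [-13, -∞, -8, 0, 6]
  [9, -∞, -∞, -7, 0]
D(4):
  [0, -∞, -24, -16, -10]
  [-2, 0, 3, -18, -12]
  [-5, -∞, 0, -21, -15]
  [-13, -∞, -8, 0, 6]
  [9, -∞, -15, -7, 0]
D(5):
  [0, -∞, -24, -16, -10]
  [-2, 0, 3, -18, -12]
  [-5, -∞, 0, -21, -15]
  [15, -∞, -8, 0, 6]
  [9, -∞, -15, -7, 0]
Key observation: every diagonal entry stays at the unit through all rounds, so no improving cycle exists.
Answer: CONVERGES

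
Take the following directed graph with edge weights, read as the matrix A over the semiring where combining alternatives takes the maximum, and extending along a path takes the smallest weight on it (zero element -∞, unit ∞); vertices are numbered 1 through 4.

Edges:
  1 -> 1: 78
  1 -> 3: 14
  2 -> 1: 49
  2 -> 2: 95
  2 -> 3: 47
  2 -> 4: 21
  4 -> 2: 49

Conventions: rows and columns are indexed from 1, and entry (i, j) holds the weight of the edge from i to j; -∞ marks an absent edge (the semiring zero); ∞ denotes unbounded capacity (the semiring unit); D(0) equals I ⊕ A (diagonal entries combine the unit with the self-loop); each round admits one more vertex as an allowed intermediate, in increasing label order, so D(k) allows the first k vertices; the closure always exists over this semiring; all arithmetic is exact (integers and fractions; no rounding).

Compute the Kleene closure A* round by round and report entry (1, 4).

D(0):
  [∞, -∞, 14, -∞]
  [49, ∞, 47, 21]
  [-∞, -∞, ∞, -∞]
  [-∞, 49, -∞, ∞]
D(1):
  [∞, -∞, 14, -∞]
  [49, ∞, 47, 21]
  [-∞, -∞, ∞, -∞]
  [-∞, 49, -∞, ∞]
D(2):
  [∞, -∞, 14, -∞]
  [49, ∞, 47, 21]
  [-∞, -∞, ∞, -∞]
  [49, 49, 47, ∞]
D(3):
  [∞, -∞, 14, -∞]
  [49, ∞, 47, 21]
  [-∞, -∞, ∞, -∞]
  [49, 49, 47, ∞]
D(4):
  [∞, -∞, 14, -∞]
  [49, ∞, 47, 21]
  [-∞, -∞, ∞, -∞]
  [49, 49, 47, ∞]
Answer: A*[1][4] = -∞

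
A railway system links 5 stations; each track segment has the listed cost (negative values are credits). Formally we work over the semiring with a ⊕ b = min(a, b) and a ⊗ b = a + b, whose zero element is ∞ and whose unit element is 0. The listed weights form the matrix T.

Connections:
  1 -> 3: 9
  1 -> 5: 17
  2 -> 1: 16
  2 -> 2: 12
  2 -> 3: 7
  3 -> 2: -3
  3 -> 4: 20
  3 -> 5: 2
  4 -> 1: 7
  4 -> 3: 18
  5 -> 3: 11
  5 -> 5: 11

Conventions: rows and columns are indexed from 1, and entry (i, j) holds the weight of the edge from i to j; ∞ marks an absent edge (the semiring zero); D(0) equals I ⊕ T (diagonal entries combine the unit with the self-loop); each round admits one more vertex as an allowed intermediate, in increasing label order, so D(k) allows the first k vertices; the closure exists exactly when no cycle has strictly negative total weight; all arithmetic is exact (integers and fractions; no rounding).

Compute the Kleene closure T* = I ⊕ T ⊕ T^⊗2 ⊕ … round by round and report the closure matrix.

D(0):
  [0, ∞, 9, ∞, 17]
  [16, 0, 7, ∞, ∞]
  [∞, -3, 0, 20, 2]
  [7, ∞, 18, 0, ∞]
  [∞, ∞, 11, ∞, 0]
D(1):
  [0, ∞, 9, ∞, 17]
  [16, 0, 7, ∞, 33]
  [∞, -3, 0, 20, 2]
  [7, ∞, 16, 0, 24]
  [∞, ∞, 11, ∞, 0]
D(2):
  [0, ∞, 9, ∞, 17]
  [16, 0, 7, ∞, 33]
  [13, -3, 0, 20, 2]
  [7, ∞, 16, 0, 24]
  [∞, ∞, 11, ∞, 0]
D(3):
  [0, 6, 9, 29, 11]
  [16, 0, 7, 27, 9]
  [13, -3, 0, 20, 2]
  [7, 13, 16, 0, 18]
  [24, 8, 11, 31, 0]
D(4):
  [0, 6, 9, 29, 11]
  [16, 0, 7, 27, 9]
  [13, -3, 0, 20, 2]
  [7, 13, 16, 0, 18]
  [24, 8, 11, 31, 0]
D(5):
  [0, 6, 9, 29, 11]
  [16, 0, 7, 27, 9]
  [13, -3, 0, 20, 2]
  [7, 13, 16, 0, 18]
  [24, 8, 11, 31, 0]
Answer: T* = [[0, 6, 9, 29, 11], [16, 0, 7, 27, 9], [13, -3, 0, 20, 2], [7, 13, 16, 0, 18], [24, 8, 11, 31, 0]]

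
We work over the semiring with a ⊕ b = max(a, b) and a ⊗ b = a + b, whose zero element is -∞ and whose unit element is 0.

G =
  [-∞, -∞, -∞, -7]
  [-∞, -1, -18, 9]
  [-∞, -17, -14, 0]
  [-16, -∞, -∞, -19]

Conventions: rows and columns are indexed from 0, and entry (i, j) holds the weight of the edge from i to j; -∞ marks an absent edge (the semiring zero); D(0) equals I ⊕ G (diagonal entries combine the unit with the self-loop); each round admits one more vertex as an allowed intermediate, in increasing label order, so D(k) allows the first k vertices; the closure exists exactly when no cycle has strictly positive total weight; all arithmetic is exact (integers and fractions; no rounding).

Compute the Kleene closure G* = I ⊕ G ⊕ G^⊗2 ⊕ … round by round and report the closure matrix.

D(0):
  [0, -∞, -∞, -7]
  [-∞, 0, -18, 9]
  [-∞, -17, 0, 0]
  [-16, -∞, -∞, 0]
D(1):
  [0, -∞, -∞, -7]
  [-∞, 0, -18, 9]
  [-∞, -17, 0, 0]
  [-16, -∞, -∞, 0]
D(2):
  [0, -∞, -∞, -7]
  [-∞, 0, -18, 9]
  [-∞, -17, 0, 0]
  [-16, -∞, -∞, 0]
D(3):
  [0, -∞, -∞, -7]
  [-∞, 0, -18, 9]
  [-∞, -17, 0, 0]
  [-16, -∞, -∞, 0]
D(4):
  [0, -∞, -∞, -7]
  [-7, 0, -18, 9]
  [-16, -17, 0, 0]
  [-16, -∞, -∞, 0]
Answer: G* = [[0, -∞, -∞, -7], [-7, 0, -18, 9], [-16, -17, 0, 0], [-16, -∞, -∞, 0]]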